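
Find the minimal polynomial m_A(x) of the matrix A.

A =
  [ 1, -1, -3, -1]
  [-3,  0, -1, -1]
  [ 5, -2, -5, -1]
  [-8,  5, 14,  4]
x^3

The characteristic polynomial is χ_A(x) = x^4, so the eigenvalues are known. The minimal polynomial is
  m_A(x) = Π_λ (x − λ)^{k_λ}
where k_λ is the size of the *largest* Jordan block for λ (equivalently, the smallest k with (A − λI)^k v = 0 for every generalised eigenvector v of λ).

  λ = 0: largest Jordan block has size 3, contributing (x − 0)^3

So m_A(x) = x^3 = x^3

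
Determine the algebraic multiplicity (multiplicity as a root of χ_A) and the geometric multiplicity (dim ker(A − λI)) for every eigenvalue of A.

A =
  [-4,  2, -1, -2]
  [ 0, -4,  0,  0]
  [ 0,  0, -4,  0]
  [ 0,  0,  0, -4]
λ = -4: alg = 4, geom = 3

Step 1 — factor the characteristic polynomial to read off the algebraic multiplicities:
  χ_A(x) = (x + 4)^4

Step 2 — compute geometric multiplicities via the rank-nullity identity g(λ) = n − rank(A − λI):
  rank(A − (-4)·I) = 1, so dim ker(A − (-4)·I) = n − 1 = 3

Summary:
  λ = -4: algebraic multiplicity = 4, geometric multiplicity = 3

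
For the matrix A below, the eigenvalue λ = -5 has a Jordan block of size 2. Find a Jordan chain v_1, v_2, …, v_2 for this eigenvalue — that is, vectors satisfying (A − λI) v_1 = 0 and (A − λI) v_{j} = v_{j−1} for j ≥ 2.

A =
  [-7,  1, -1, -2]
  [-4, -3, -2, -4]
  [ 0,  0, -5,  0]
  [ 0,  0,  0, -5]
A Jordan chain for λ = -5 of length 2:
v_1 = (-2, -4, 0, 0)ᵀ
v_2 = (1, 0, 0, 0)ᵀ

Let N = A − (-5)·I. We want v_2 with N^2 v_2 = 0 but N^1 v_2 ≠ 0; then v_{j-1} := N · v_j for j = 2, …, 2.

Pick v_2 = (1, 0, 0, 0)ᵀ.
Then v_1 = N · v_2 = (-2, -4, 0, 0)ᵀ.

Sanity check: (A − (-5)·I) v_1 = (0, 0, 0, 0)ᵀ = 0. ✓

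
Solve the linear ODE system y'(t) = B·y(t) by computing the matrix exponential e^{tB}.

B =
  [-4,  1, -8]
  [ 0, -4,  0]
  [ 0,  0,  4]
e^{tB} =
  [exp(-4*t), t*exp(-4*t), -exp(4*t) + exp(-4*t)]
  [0, exp(-4*t), 0]
  [0, 0, exp(4*t)]

Strategy: write B = P · J · P⁻¹ where J is a Jordan canonical form, so e^{tB} = P · e^{tJ} · P⁻¹, and e^{tJ} can be computed block-by-block.

B has Jordan form
J =
  [-4,  1, 0]
  [ 0, -4, 0]
  [ 0,  0, 4]
(up to reordering of blocks).

Per-block formulas:
  For a 1×1 block at λ = 4: exp(t · [4]) = [e^(4t)].
  For a 2×2 Jordan block J_2(-4): exp(t · J_2(-4)) = e^(-4t)·(I + t·N), where N is the 2×2 nilpotent shift.

After assembling e^{tJ} and conjugating by P, we get:

e^{tB} =
  [exp(-4*t), t*exp(-4*t), -exp(4*t) + exp(-4*t)]
  [0, exp(-4*t), 0]
  [0, 0, exp(4*t)]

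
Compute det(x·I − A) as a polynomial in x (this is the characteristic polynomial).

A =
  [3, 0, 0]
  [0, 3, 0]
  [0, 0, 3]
x^3 - 9*x^2 + 27*x - 27

Expanding det(x·I − A) (e.g. by cofactor expansion or by noting that A is similar to its Jordan form J, which has the same characteristic polynomial as A) gives
  χ_A(x) = x^3 - 9*x^2 + 27*x - 27
which factors as (x - 3)^3. The eigenvalues (with algebraic multiplicities) are λ = 3 with multiplicity 3.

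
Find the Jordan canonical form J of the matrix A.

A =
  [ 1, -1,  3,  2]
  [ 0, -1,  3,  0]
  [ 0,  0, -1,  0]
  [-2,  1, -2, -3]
J_3(-1) ⊕ J_1(-1)

The characteristic polynomial is
  det(x·I − A) = x^4 + 4*x^3 + 6*x^2 + 4*x + 1 = (x + 1)^4

Eigenvalues and multiplicities (the geometric multiplicity of λ is n − rank(A − λI), which equals the number of Jordan blocks for λ):
  λ = -1: algebraic multiplicity = 4, geometric multiplicity = 2

Determining the block sizes for each eigenvalue:
  λ = -1: with am = 4 and gm = 2, the partition is not yet determined (e.g. several partitions of 4 into 2 parts exist). Let N = A − (-1)·I. Computing rank(N^1) = 2, rank(N^2) = 1, rank(N^3) = 0; the number of blocks of size ≥ j is rank(N^{j−1}) − rank(N^j), giving [2, 1, 1]. So we have 1 block(s) of size 3, 1 block(s) of size 1 → block sizes [3, 1]

Assembling the blocks gives a Jordan form
J =
  [-1,  1,  0,  0]
  [ 0, -1,  1,  0]
  [ 0,  0, -1,  0]
  [ 0,  0,  0, -1]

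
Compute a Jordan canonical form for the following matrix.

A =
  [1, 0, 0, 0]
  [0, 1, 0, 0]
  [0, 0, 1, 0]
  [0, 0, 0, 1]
J_1(1) ⊕ J_1(1) ⊕ J_1(1) ⊕ J_1(1)

The characteristic polynomial is
  det(x·I − A) = x^4 - 4*x^3 + 6*x^2 - 4*x + 1 = (x - 1)^4

Eigenvalues and multiplicities (the geometric multiplicity of λ is n − rank(A − λI), which equals the number of Jordan blocks for λ):
  λ = 1: algebraic multiplicity = 4, geometric multiplicity = 4

Determining the block sizes for each eigenvalue:
  λ = 1: gm = am = 4, so every block has size 1 → block sizes [1, 1, 1, 1]

Assembling the blocks gives a Jordan form
J =
  [1, 0, 0, 0]
  [0, 1, 0, 0]
  [0, 0, 1, 0]
  [0, 0, 0, 1]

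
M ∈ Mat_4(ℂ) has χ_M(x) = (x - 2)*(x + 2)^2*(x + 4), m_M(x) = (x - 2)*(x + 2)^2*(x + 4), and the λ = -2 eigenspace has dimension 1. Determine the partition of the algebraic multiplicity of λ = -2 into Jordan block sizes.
Block sizes for λ = -2: [2]

Step 1 — from the characteristic polynomial, algebraic multiplicity of λ = -2 is 2. From dim ker(M − (-2)·I) = 1, there are exactly 1 Jordan blocks for λ = -2.
Step 2 — from the minimal polynomial, the factor (x + 2)^2 tells us the largest block for λ = -2 has size 2.
Step 3 — with total size 2, 1 blocks, and largest block 2, the block sizes (in nonincreasing order) are [2].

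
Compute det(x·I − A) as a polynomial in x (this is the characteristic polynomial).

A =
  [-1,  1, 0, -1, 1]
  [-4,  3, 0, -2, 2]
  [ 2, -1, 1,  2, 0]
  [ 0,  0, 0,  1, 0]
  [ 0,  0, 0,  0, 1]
x^5 - 5*x^4 + 10*x^3 - 10*x^2 + 5*x - 1

Expanding det(x·I − A) (e.g. by cofactor expansion or by noting that A is similar to its Jordan form J, which has the same characteristic polynomial as A) gives
  χ_A(x) = x^5 - 5*x^4 + 10*x^3 - 10*x^2 + 5*x - 1
which factors as (x - 1)^5. The eigenvalues (with algebraic multiplicities) are λ = 1 with multiplicity 5.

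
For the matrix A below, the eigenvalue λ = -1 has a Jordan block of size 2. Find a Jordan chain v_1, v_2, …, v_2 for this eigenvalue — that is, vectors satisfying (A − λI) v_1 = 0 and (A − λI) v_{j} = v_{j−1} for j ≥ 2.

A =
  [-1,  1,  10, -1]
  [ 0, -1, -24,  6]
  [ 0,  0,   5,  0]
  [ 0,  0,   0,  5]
A Jordan chain for λ = -1 of length 2:
v_1 = (1, 0, 0, 0)ᵀ
v_2 = (0, 1, 0, 0)ᵀ

Let N = A − (-1)·I. We want v_2 with N^2 v_2 = 0 but N^1 v_2 ≠ 0; then v_{j-1} := N · v_j for j = 2, …, 2.

Pick v_2 = (0, 1, 0, 0)ᵀ.
Then v_1 = N · v_2 = (1, 0, 0, 0)ᵀ.

Sanity check: (A − (-1)·I) v_1 = (0, 0, 0, 0)ᵀ = 0. ✓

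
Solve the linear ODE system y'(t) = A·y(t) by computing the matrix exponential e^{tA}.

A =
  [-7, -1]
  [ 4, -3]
e^{tA} =
  [-2*t*exp(-5*t) + exp(-5*t), -t*exp(-5*t)]
  [4*t*exp(-5*t), 2*t*exp(-5*t) + exp(-5*t)]

Strategy: write A = P · J · P⁻¹ where J is a Jordan canonical form, so e^{tA} = P · e^{tJ} · P⁻¹, and e^{tJ} can be computed block-by-block.

A has Jordan form
J =
  [-5,  1]
  [ 0, -5]
(up to reordering of blocks).

Per-block formulas:
  For a 2×2 Jordan block J_2(-5): exp(t · J_2(-5)) = e^(-5t)·(I + t·N), where N is the 2×2 nilpotent shift.

After assembling e^{tJ} and conjugating by P, we get:

e^{tA} =
  [-2*t*exp(-5*t) + exp(-5*t), -t*exp(-5*t)]
  [4*t*exp(-5*t), 2*t*exp(-5*t) + exp(-5*t)]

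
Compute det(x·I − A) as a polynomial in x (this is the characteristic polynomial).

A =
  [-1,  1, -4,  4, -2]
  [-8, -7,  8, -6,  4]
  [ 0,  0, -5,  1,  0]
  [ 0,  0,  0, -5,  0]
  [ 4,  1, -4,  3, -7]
x^5 + 25*x^4 + 250*x^3 + 1250*x^2 + 3125*x + 3125

Expanding det(x·I − A) (e.g. by cofactor expansion or by noting that A is similar to its Jordan form J, which has the same characteristic polynomial as A) gives
  χ_A(x) = x^5 + 25*x^4 + 250*x^3 + 1250*x^2 + 3125*x + 3125
which factors as (x + 5)^5. The eigenvalues (with algebraic multiplicities) are λ = -5 with multiplicity 5.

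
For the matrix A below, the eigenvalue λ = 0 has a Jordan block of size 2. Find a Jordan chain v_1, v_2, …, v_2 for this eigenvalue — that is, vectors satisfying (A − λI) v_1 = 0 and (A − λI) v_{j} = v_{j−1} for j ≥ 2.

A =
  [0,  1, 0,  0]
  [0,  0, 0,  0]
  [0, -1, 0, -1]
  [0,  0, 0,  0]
A Jordan chain for λ = 0 of length 2:
v_1 = (1, 0, -1, 0)ᵀ
v_2 = (0, 1, 0, 0)ᵀ

Let N = A − (0)·I. We want v_2 with N^2 v_2 = 0 but N^1 v_2 ≠ 0; then v_{j-1} := N · v_j for j = 2, …, 2.

Pick v_2 = (0, 1, 0, 0)ᵀ.
Then v_1 = N · v_2 = (1, 0, -1, 0)ᵀ.

Sanity check: (A − (0)·I) v_1 = (0, 0, 0, 0)ᵀ = 0. ✓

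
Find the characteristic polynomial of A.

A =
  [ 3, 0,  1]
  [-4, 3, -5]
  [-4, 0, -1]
x^3 - 5*x^2 + 7*x - 3

Expanding det(x·I − A) (e.g. by cofactor expansion or by noting that A is similar to its Jordan form J, which has the same characteristic polynomial as A) gives
  χ_A(x) = x^3 - 5*x^2 + 7*x - 3
which factors as (x - 3)*(x - 1)^2. The eigenvalues (with algebraic multiplicities) are λ = 1 with multiplicity 2, λ = 3 with multiplicity 1.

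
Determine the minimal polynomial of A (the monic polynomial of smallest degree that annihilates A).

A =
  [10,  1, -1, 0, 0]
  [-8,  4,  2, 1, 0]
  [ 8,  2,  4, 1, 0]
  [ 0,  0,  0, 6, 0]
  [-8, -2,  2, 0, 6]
x^2 - 12*x + 36

The characteristic polynomial is χ_A(x) = (x - 6)^5, so the eigenvalues are known. The minimal polynomial is
  m_A(x) = Π_λ (x − λ)^{k_λ}
where k_λ is the size of the *largest* Jordan block for λ (equivalently, the smallest k with (A − λI)^k v = 0 for every generalised eigenvector v of λ).

  λ = 6: largest Jordan block has size 2, contributing (x − 6)^2

So m_A(x) = (x - 6)^2 = x^2 - 12*x + 36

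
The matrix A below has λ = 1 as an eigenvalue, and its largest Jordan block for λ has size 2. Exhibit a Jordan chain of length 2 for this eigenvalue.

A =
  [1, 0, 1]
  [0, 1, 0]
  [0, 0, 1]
A Jordan chain for λ = 1 of length 2:
v_1 = (1, 0, 0)ᵀ
v_2 = (0, 0, 1)ᵀ

Let N = A − (1)·I. We want v_2 with N^2 v_2 = 0 but N^1 v_2 ≠ 0; then v_{j-1} := N · v_j for j = 2, …, 2.

Pick v_2 = (0, 0, 1)ᵀ.
Then v_1 = N · v_2 = (1, 0, 0)ᵀ.

Sanity check: (A − (1)·I) v_1 = (0, 0, 0)ᵀ = 0. ✓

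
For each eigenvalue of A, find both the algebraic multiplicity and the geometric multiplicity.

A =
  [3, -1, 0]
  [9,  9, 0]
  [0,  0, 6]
λ = 6: alg = 3, geom = 2

Step 1 — factor the characteristic polynomial to read off the algebraic multiplicities:
  χ_A(x) = (x - 6)^3

Step 2 — compute geometric multiplicities via the rank-nullity identity g(λ) = n − rank(A − λI):
  rank(A − (6)·I) = 1, so dim ker(A − (6)·I) = n − 1 = 2

Summary:
  λ = 6: algebraic multiplicity = 3, geometric multiplicity = 2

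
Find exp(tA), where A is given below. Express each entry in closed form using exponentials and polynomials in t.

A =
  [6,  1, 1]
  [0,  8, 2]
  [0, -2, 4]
e^{tA} =
  [exp(6*t), t*exp(6*t), t*exp(6*t)]
  [0, 2*t*exp(6*t) + exp(6*t), 2*t*exp(6*t)]
  [0, -2*t*exp(6*t), -2*t*exp(6*t) + exp(6*t)]

Strategy: write A = P · J · P⁻¹ where J is a Jordan canonical form, so e^{tA} = P · e^{tJ} · P⁻¹, and e^{tJ} can be computed block-by-block.

A has Jordan form
J =
  [6, 1, 0]
  [0, 6, 0]
  [0, 0, 6]
(up to reordering of blocks).

Per-block formulas:
  For a 1×1 block at λ = 6: exp(t · [6]) = [e^(6t)].
  For a 2×2 Jordan block J_2(6): exp(t · J_2(6)) = e^(6t)·(I + t·N), where N is the 2×2 nilpotent shift.

After assembling e^{tJ} and conjugating by P, we get:

e^{tA} =
  [exp(6*t), t*exp(6*t), t*exp(6*t)]
  [0, 2*t*exp(6*t) + exp(6*t), 2*t*exp(6*t)]
  [0, -2*t*exp(6*t), -2*t*exp(6*t) + exp(6*t)]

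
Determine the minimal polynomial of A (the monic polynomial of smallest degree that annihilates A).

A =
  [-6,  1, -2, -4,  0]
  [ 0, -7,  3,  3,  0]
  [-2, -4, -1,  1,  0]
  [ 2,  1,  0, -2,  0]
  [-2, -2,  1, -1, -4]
x^3 + 12*x^2 + 48*x + 64

The characteristic polynomial is χ_A(x) = (x + 4)^5, so the eigenvalues are known. The minimal polynomial is
  m_A(x) = Π_λ (x − λ)^{k_λ}
where k_λ is the size of the *largest* Jordan block for λ (equivalently, the smallest k with (A − λI)^k v = 0 for every generalised eigenvector v of λ).

  λ = -4: largest Jordan block has size 3, contributing (x + 4)^3

So m_A(x) = (x + 4)^3 = x^3 + 12*x^2 + 48*x + 64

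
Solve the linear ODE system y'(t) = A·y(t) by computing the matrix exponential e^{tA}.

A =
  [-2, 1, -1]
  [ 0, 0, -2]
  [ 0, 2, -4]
e^{tA} =
  [exp(-2*t), t*exp(-2*t), -t*exp(-2*t)]
  [0, 2*t*exp(-2*t) + exp(-2*t), -2*t*exp(-2*t)]
  [0, 2*t*exp(-2*t), -2*t*exp(-2*t) + exp(-2*t)]

Strategy: write A = P · J · P⁻¹ where J is a Jordan canonical form, so e^{tA} = P · e^{tJ} · P⁻¹, and e^{tJ} can be computed block-by-block.

A has Jordan form
J =
  [-2,  1,  0]
  [ 0, -2,  0]
  [ 0,  0, -2]
(up to reordering of blocks).

Per-block formulas:
  For a 1×1 block at λ = -2: exp(t · [-2]) = [e^(-2t)].
  For a 2×2 Jordan block J_2(-2): exp(t · J_2(-2)) = e^(-2t)·(I + t·N), where N is the 2×2 nilpotent shift.

After assembling e^{tJ} and conjugating by P, we get:

e^{tA} =
  [exp(-2*t), t*exp(-2*t), -t*exp(-2*t)]
  [0, 2*t*exp(-2*t) + exp(-2*t), -2*t*exp(-2*t)]
  [0, 2*t*exp(-2*t), -2*t*exp(-2*t) + exp(-2*t)]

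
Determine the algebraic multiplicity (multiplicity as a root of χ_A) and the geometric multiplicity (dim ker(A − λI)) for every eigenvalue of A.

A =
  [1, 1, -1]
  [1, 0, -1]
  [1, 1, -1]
λ = 0: alg = 3, geom = 1

Step 1 — factor the characteristic polynomial to read off the algebraic multiplicities:
  χ_A(x) = x^3

Step 2 — compute geometric multiplicities via the rank-nullity identity g(λ) = n − rank(A − λI):
  rank(A − (0)·I) = 2, so dim ker(A − (0)·I) = n − 2 = 1

Summary:
  λ = 0: algebraic multiplicity = 3, geometric multiplicity = 1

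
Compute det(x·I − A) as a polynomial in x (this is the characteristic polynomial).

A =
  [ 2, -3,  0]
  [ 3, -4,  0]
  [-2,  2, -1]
x^3 + 3*x^2 + 3*x + 1

Expanding det(x·I − A) (e.g. by cofactor expansion or by noting that A is similar to its Jordan form J, which has the same characteristic polynomial as A) gives
  χ_A(x) = x^3 + 3*x^2 + 3*x + 1
which factors as (x + 1)^3. The eigenvalues (with algebraic multiplicities) are λ = -1 with multiplicity 3.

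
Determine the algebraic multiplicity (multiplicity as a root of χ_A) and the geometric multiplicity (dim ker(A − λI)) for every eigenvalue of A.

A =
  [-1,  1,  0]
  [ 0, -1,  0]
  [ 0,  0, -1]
λ = -1: alg = 3, geom = 2

Step 1 — factor the characteristic polynomial to read off the algebraic multiplicities:
  χ_A(x) = (x + 1)^3

Step 2 — compute geometric multiplicities via the rank-nullity identity g(λ) = n − rank(A − λI):
  rank(A − (-1)·I) = 1, so dim ker(A − (-1)·I) = n − 1 = 2

Summary:
  λ = -1: algebraic multiplicity = 3, geometric multiplicity = 2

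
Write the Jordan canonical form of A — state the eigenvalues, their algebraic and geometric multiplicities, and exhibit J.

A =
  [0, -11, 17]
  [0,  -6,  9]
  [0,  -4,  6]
J_3(0)

The characteristic polynomial is
  det(x·I − A) = x^3

Eigenvalues and multiplicities (the geometric multiplicity of λ is n − rank(A − λI), which equals the number of Jordan blocks for λ):
  λ = 0: algebraic multiplicity = 3, geometric multiplicity = 1

Determining the block sizes for each eigenvalue:
  λ = 0: one block (gm = 1), so the single block has size am = 3 → block sizes [3]

Assembling the blocks gives a Jordan form
J =
  [0, 1, 0]
  [0, 0, 1]
  [0, 0, 0]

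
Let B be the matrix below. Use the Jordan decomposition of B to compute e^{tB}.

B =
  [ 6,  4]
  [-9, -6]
e^{tB} =
  [6*t + 1, 4*t]
  [-9*t, 1 - 6*t]

Strategy: write B = P · J · P⁻¹ where J is a Jordan canonical form, so e^{tB} = P · e^{tJ} · P⁻¹, and e^{tJ} can be computed block-by-block.

B has Jordan form
J =
  [0, 1]
  [0, 0]
(up to reordering of blocks).

Per-block formulas:
  For a 2×2 Jordan block J_2(0): exp(t · J_2(0)) = e^(0t)·(I + t·N), where N is the 2×2 nilpotent shift.

After assembling e^{tJ} and conjugating by P, we get:

e^{tB} =
  [6*t + 1, 4*t]
  [-9*t, 1 - 6*t]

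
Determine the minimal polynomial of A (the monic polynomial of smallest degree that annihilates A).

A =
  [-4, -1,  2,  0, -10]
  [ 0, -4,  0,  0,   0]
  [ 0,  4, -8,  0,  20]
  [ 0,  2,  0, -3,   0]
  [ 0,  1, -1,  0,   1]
x^3 + 11*x^2 + 40*x + 48

The characteristic polynomial is χ_A(x) = (x + 3)^2*(x + 4)^3, so the eigenvalues are known. The minimal polynomial is
  m_A(x) = Π_λ (x − λ)^{k_λ}
where k_λ is the size of the *largest* Jordan block for λ (equivalently, the smallest k with (A − λI)^k v = 0 for every generalised eigenvector v of λ).

  λ = -4: largest Jordan block has size 2, contributing (x + 4)^2
  λ = -3: largest Jordan block has size 1, contributing (x + 3)

So m_A(x) = (x + 3)*(x + 4)^2 = x^3 + 11*x^2 + 40*x + 48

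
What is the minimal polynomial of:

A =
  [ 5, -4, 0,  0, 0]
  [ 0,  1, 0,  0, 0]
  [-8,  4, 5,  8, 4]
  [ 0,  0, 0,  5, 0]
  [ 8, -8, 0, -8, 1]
x^2 - 6*x + 5

The characteristic polynomial is χ_A(x) = (x - 5)^3*(x - 1)^2, so the eigenvalues are known. The minimal polynomial is
  m_A(x) = Π_λ (x − λ)^{k_λ}
where k_λ is the size of the *largest* Jordan block for λ (equivalently, the smallest k with (A − λI)^k v = 0 for every generalised eigenvector v of λ).

  λ = 1: largest Jordan block has size 1, contributing (x − 1)
  λ = 5: largest Jordan block has size 1, contributing (x − 5)

So m_A(x) = (x - 5)*(x - 1) = x^2 - 6*x + 5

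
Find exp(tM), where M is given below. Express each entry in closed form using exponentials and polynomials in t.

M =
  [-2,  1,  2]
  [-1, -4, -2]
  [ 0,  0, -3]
e^{tM} =
  [t*exp(-3*t) + exp(-3*t), t*exp(-3*t), 2*t*exp(-3*t)]
  [-t*exp(-3*t), -t*exp(-3*t) + exp(-3*t), -2*t*exp(-3*t)]
  [0, 0, exp(-3*t)]

Strategy: write M = P · J · P⁻¹ where J is a Jordan canonical form, so e^{tM} = P · e^{tJ} · P⁻¹, and e^{tJ} can be computed block-by-block.

M has Jordan form
J =
  [-3,  1,  0]
  [ 0, -3,  0]
  [ 0,  0, -3]
(up to reordering of blocks).

Per-block formulas:
  For a 2×2 Jordan block J_2(-3): exp(t · J_2(-3)) = e^(-3t)·(I + t·N), where N is the 2×2 nilpotent shift.
  For a 1×1 block at λ = -3: exp(t · [-3]) = [e^(-3t)].

After assembling e^{tJ} and conjugating by P, we get:

e^{tM} =
  [t*exp(-3*t) + exp(-3*t), t*exp(-3*t), 2*t*exp(-3*t)]
  [-t*exp(-3*t), -t*exp(-3*t) + exp(-3*t), -2*t*exp(-3*t)]
  [0, 0, exp(-3*t)]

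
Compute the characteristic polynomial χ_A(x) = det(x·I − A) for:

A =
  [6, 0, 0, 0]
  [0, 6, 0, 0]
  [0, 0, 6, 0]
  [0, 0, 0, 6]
x^4 - 24*x^3 + 216*x^2 - 864*x + 1296

Expanding det(x·I − A) (e.g. by cofactor expansion or by noting that A is similar to its Jordan form J, which has the same characteristic polynomial as A) gives
  χ_A(x) = x^4 - 24*x^3 + 216*x^2 - 864*x + 1296
which factors as (x - 6)^4. The eigenvalues (with algebraic multiplicities) are λ = 6 with multiplicity 4.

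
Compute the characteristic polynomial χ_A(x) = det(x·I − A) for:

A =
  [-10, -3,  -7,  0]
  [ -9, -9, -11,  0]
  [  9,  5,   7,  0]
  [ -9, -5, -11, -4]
x^4 + 16*x^3 + 96*x^2 + 256*x + 256

Expanding det(x·I − A) (e.g. by cofactor expansion or by noting that A is similar to its Jordan form J, which has the same characteristic polynomial as A) gives
  χ_A(x) = x^4 + 16*x^3 + 96*x^2 + 256*x + 256
which factors as (x + 4)^4. The eigenvalues (with algebraic multiplicities) are λ = -4 with multiplicity 4.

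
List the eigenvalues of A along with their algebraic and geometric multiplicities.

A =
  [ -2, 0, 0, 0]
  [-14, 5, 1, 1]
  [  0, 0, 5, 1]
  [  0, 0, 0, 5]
λ = -2: alg = 1, geom = 1; λ = 5: alg = 3, geom = 1

Step 1 — factor the characteristic polynomial to read off the algebraic multiplicities:
  χ_A(x) = (x - 5)^3*(x + 2)

Step 2 — compute geometric multiplicities via the rank-nullity identity g(λ) = n − rank(A − λI):
  rank(A − (-2)·I) = 3, so dim ker(A − (-2)·I) = n − 3 = 1
  rank(A − (5)·I) = 3, so dim ker(A − (5)·I) = n − 3 = 1

Summary:
  λ = -2: algebraic multiplicity = 1, geometric multiplicity = 1
  λ = 5: algebraic multiplicity = 3, geometric multiplicity = 1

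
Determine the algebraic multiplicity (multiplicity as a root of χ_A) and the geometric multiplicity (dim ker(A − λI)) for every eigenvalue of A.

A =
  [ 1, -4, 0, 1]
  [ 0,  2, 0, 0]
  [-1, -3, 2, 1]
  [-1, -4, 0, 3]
λ = 2: alg = 4, geom = 2

Step 1 — factor the characteristic polynomial to read off the algebraic multiplicities:
  χ_A(x) = (x - 2)^4

Step 2 — compute geometric multiplicities via the rank-nullity identity g(λ) = n − rank(A − λI):
  rank(A − (2)·I) = 2, so dim ker(A − (2)·I) = n − 2 = 2

Summary:
  λ = 2: algebraic multiplicity = 4, geometric multiplicity = 2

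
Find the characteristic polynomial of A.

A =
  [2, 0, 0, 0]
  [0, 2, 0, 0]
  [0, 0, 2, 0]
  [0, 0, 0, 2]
x^4 - 8*x^3 + 24*x^2 - 32*x + 16

Expanding det(x·I − A) (e.g. by cofactor expansion or by noting that A is similar to its Jordan form J, which has the same characteristic polynomial as A) gives
  χ_A(x) = x^4 - 8*x^3 + 24*x^2 - 32*x + 16
which factors as (x - 2)^4. The eigenvalues (with algebraic multiplicities) are λ = 2 with multiplicity 4.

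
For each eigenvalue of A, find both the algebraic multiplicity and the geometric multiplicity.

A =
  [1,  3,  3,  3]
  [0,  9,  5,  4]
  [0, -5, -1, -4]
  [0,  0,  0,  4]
λ = 1: alg = 1, geom = 1; λ = 4: alg = 3, geom = 2

Step 1 — factor the characteristic polynomial to read off the algebraic multiplicities:
  χ_A(x) = (x - 4)^3*(x - 1)

Step 2 — compute geometric multiplicities via the rank-nullity identity g(λ) = n − rank(A − λI):
  rank(A − (1)·I) = 3, so dim ker(A − (1)·I) = n − 3 = 1
  rank(A − (4)·I) = 2, so dim ker(A − (4)·I) = n − 2 = 2

Summary:
  λ = 1: algebraic multiplicity = 1, geometric multiplicity = 1
  λ = 4: algebraic multiplicity = 3, geometric multiplicity = 2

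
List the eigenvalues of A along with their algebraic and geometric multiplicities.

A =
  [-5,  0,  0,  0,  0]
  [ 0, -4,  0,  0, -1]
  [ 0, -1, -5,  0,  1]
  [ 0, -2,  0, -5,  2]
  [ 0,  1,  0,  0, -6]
λ = -5: alg = 5, geom = 4

Step 1 — factor the characteristic polynomial to read off the algebraic multiplicities:
  χ_A(x) = (x + 5)^5

Step 2 — compute geometric multiplicities via the rank-nullity identity g(λ) = n − rank(A − λI):
  rank(A − (-5)·I) = 1, so dim ker(A − (-5)·I) = n − 1 = 4

Summary:
  λ = -5: algebraic multiplicity = 5, geometric multiplicity = 4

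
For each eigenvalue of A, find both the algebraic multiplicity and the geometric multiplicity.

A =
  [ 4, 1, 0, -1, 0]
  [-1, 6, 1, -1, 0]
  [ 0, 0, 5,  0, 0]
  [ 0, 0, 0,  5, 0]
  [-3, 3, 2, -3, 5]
λ = 5: alg = 5, geom = 3

Step 1 — factor the characteristic polynomial to read off the algebraic multiplicities:
  χ_A(x) = (x - 5)^5

Step 2 — compute geometric multiplicities via the rank-nullity identity g(λ) = n − rank(A − λI):
  rank(A − (5)·I) = 2, so dim ker(A − (5)·I) = n − 2 = 3

Summary:
  λ = 5: algebraic multiplicity = 5, geometric multiplicity = 3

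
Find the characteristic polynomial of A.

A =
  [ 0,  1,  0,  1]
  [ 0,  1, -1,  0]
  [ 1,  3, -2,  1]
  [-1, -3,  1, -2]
x^4 + 3*x^3 + 3*x^2 + x

Expanding det(x·I − A) (e.g. by cofactor expansion or by noting that A is similar to its Jordan form J, which has the same characteristic polynomial as A) gives
  χ_A(x) = x^4 + 3*x^3 + 3*x^2 + x
which factors as x*(x + 1)^3. The eigenvalues (with algebraic multiplicities) are λ = -1 with multiplicity 3, λ = 0 with multiplicity 1.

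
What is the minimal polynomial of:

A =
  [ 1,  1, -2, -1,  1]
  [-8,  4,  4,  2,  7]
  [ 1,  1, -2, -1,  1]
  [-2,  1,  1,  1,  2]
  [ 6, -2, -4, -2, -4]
x^3

The characteristic polynomial is χ_A(x) = x^5, so the eigenvalues are known. The minimal polynomial is
  m_A(x) = Π_λ (x − λ)^{k_λ}
where k_λ is the size of the *largest* Jordan block for λ (equivalently, the smallest k with (A − λI)^k v = 0 for every generalised eigenvector v of λ).

  λ = 0: largest Jordan block has size 3, contributing (x − 0)^3

So m_A(x) = x^3 = x^3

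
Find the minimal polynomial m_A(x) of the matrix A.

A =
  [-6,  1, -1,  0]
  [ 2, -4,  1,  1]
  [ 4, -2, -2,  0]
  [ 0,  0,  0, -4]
x^3 + 12*x^2 + 48*x + 64

The characteristic polynomial is χ_A(x) = (x + 4)^4, so the eigenvalues are known. The minimal polynomial is
  m_A(x) = Π_λ (x − λ)^{k_λ}
where k_λ is the size of the *largest* Jordan block for λ (equivalently, the smallest k with (A − λI)^k v = 0 for every generalised eigenvector v of λ).

  λ = -4: largest Jordan block has size 3, contributing (x + 4)^3

So m_A(x) = (x + 4)^3 = x^3 + 12*x^2 + 48*x + 64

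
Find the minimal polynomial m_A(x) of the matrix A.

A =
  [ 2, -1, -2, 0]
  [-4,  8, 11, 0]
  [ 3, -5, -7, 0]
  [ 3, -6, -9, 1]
x^3 - 3*x^2 + 3*x - 1

The characteristic polynomial is χ_A(x) = (x - 1)^4, so the eigenvalues are known. The minimal polynomial is
  m_A(x) = Π_λ (x − λ)^{k_λ}
where k_λ is the size of the *largest* Jordan block for λ (equivalently, the smallest k with (A − λI)^k v = 0 for every generalised eigenvector v of λ).

  λ = 1: largest Jordan block has size 3, contributing (x − 1)^3

So m_A(x) = (x - 1)^3 = x^3 - 3*x^2 + 3*x - 1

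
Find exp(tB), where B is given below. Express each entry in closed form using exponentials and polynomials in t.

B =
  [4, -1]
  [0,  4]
e^{tB} =
  [exp(4*t), -t*exp(4*t)]
  [0, exp(4*t)]

Strategy: write B = P · J · P⁻¹ where J is a Jordan canonical form, so e^{tB} = P · e^{tJ} · P⁻¹, and e^{tJ} can be computed block-by-block.

B has Jordan form
J =
  [4, 1]
  [0, 4]
(up to reordering of blocks).

Per-block formulas:
  For a 2×2 Jordan block J_2(4): exp(t · J_2(4)) = e^(4t)·(I + t·N), where N is the 2×2 nilpotent shift.

After assembling e^{tJ} and conjugating by P, we get:

e^{tB} =
  [exp(4*t), -t*exp(4*t)]
  [0, exp(4*t)]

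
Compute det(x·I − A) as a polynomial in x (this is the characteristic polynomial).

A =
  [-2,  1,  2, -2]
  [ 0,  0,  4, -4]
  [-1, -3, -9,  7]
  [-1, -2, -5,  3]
x^4 + 8*x^3 + 24*x^2 + 32*x + 16

Expanding det(x·I − A) (e.g. by cofactor expansion or by noting that A is similar to its Jordan form J, which has the same characteristic polynomial as A) gives
  χ_A(x) = x^4 + 8*x^3 + 24*x^2 + 32*x + 16
which factors as (x + 2)^4. The eigenvalues (with algebraic multiplicities) are λ = -2 with multiplicity 4.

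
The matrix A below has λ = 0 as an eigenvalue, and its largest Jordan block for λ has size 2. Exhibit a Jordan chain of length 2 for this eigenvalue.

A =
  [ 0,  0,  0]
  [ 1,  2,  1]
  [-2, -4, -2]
A Jordan chain for λ = 0 of length 2:
v_1 = (0, 1, -2)ᵀ
v_2 = (1, 0, 0)ᵀ

Let N = A − (0)·I. We want v_2 with N^2 v_2 = 0 but N^1 v_2 ≠ 0; then v_{j-1} := N · v_j for j = 2, …, 2.

Pick v_2 = (1, 0, 0)ᵀ.
Then v_1 = N · v_2 = (0, 1, -2)ᵀ.

Sanity check: (A − (0)·I) v_1 = (0, 0, 0)ᵀ = 0. ✓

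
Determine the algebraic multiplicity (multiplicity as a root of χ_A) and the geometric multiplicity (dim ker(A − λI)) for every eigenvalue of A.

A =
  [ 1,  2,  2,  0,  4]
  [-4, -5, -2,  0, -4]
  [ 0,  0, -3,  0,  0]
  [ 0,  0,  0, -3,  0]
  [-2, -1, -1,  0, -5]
λ = -3: alg = 5, geom = 4

Step 1 — factor the characteristic polynomial to read off the algebraic multiplicities:
  χ_A(x) = (x + 3)^5

Step 2 — compute geometric multiplicities via the rank-nullity identity g(λ) = n − rank(A − λI):
  rank(A − (-3)·I) = 1, so dim ker(A − (-3)·I) = n − 1 = 4

Summary:
  λ = -3: algebraic multiplicity = 5, geometric multiplicity = 4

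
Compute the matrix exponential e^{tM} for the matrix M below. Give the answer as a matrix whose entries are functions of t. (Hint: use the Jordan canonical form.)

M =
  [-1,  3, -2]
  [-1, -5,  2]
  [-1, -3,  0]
e^{tM} =
  [t*exp(-2*t) + exp(-2*t), 3*t*exp(-2*t), -2*t*exp(-2*t)]
  [-t*exp(-2*t), -3*t*exp(-2*t) + exp(-2*t), 2*t*exp(-2*t)]
  [-t*exp(-2*t), -3*t*exp(-2*t), 2*t*exp(-2*t) + exp(-2*t)]

Strategy: write M = P · J · P⁻¹ where J is a Jordan canonical form, so e^{tM} = P · e^{tJ} · P⁻¹, and e^{tJ} can be computed block-by-block.

M has Jordan form
J =
  [-2,  1,  0]
  [ 0, -2,  0]
  [ 0,  0, -2]
(up to reordering of blocks).

Per-block formulas:
  For a 2×2 Jordan block J_2(-2): exp(t · J_2(-2)) = e^(-2t)·(I + t·N), where N is the 2×2 nilpotent shift.
  For a 1×1 block at λ = -2: exp(t · [-2]) = [e^(-2t)].

After assembling e^{tJ} and conjugating by P, we get:

e^{tM} =
  [t*exp(-2*t) + exp(-2*t), 3*t*exp(-2*t), -2*t*exp(-2*t)]
  [-t*exp(-2*t), -3*t*exp(-2*t) + exp(-2*t), 2*t*exp(-2*t)]
  [-t*exp(-2*t), -3*t*exp(-2*t), 2*t*exp(-2*t) + exp(-2*t)]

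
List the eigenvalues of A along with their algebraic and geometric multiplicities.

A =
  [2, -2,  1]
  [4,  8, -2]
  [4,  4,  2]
λ = 4: alg = 3, geom = 2

Step 1 — factor the characteristic polynomial to read off the algebraic multiplicities:
  χ_A(x) = (x - 4)^3

Step 2 — compute geometric multiplicities via the rank-nullity identity g(λ) = n − rank(A − λI):
  rank(A − (4)·I) = 1, so dim ker(A − (4)·I) = n − 1 = 2

Summary:
  λ = 4: algebraic multiplicity = 3, geometric multiplicity = 2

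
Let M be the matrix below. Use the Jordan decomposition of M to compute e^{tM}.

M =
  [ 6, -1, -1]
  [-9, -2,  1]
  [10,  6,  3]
e^{tM} =
  [t*exp(5*t) + exp(5*t), -t*exp(5*t), -t*exp(5*t)]
  [-t*exp(5*t) - exp(5*t) + exp(-3*t), t*exp(5*t) + exp(-3*t), t*exp(5*t)]
  [2*t*exp(5*t) + exp(5*t) - exp(-3*t), -2*t*exp(5*t) + exp(5*t) - exp(-3*t), -2*t*exp(5*t) + exp(5*t)]

Strategy: write M = P · J · P⁻¹ where J is a Jordan canonical form, so e^{tM} = P · e^{tJ} · P⁻¹, and e^{tJ} can be computed block-by-block.

M has Jordan form
J =
  [-3, 0, 0]
  [ 0, 5, 1]
  [ 0, 0, 5]
(up to reordering of blocks).

Per-block formulas:
  For a 2×2 Jordan block J_2(5): exp(t · J_2(5)) = e^(5t)·(I + t·N), where N is the 2×2 nilpotent shift.
  For a 1×1 block at λ = -3: exp(t · [-3]) = [e^(-3t)].

After assembling e^{tJ} and conjugating by P, we get:

e^{tM} =
  [t*exp(5*t) + exp(5*t), -t*exp(5*t), -t*exp(5*t)]
  [-t*exp(5*t) - exp(5*t) + exp(-3*t), t*exp(5*t) + exp(-3*t), t*exp(5*t)]
  [2*t*exp(5*t) + exp(5*t) - exp(-3*t), -2*t*exp(5*t) + exp(5*t) - exp(-3*t), -2*t*exp(5*t) + exp(5*t)]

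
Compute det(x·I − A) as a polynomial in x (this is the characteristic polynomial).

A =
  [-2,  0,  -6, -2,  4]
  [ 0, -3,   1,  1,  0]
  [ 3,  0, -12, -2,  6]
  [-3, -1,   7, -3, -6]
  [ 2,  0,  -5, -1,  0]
x^5 + 20*x^4 + 160*x^3 + 640*x^2 + 1280*x + 1024

Expanding det(x·I − A) (e.g. by cofactor expansion or by noting that A is similar to its Jordan form J, which has the same characteristic polynomial as A) gives
  χ_A(x) = x^5 + 20*x^4 + 160*x^3 + 640*x^2 + 1280*x + 1024
which factors as (x + 4)^5. The eigenvalues (with algebraic multiplicities) are λ = -4 with multiplicity 5.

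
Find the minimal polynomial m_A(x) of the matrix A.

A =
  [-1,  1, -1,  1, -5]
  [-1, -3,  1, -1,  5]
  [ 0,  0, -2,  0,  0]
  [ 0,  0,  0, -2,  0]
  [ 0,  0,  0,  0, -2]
x^2 + 4*x + 4

The characteristic polynomial is χ_A(x) = (x + 2)^5, so the eigenvalues are known. The minimal polynomial is
  m_A(x) = Π_λ (x − λ)^{k_λ}
where k_λ is the size of the *largest* Jordan block for λ (equivalently, the smallest k with (A − λI)^k v = 0 for every generalised eigenvector v of λ).

  λ = -2: largest Jordan block has size 2, contributing (x + 2)^2

So m_A(x) = (x + 2)^2 = x^2 + 4*x + 4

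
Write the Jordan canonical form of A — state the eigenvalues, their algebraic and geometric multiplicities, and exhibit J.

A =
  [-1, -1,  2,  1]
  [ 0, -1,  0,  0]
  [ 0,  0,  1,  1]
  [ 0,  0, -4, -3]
J_2(-1) ⊕ J_2(-1)

The characteristic polynomial is
  det(x·I − A) = x^4 + 4*x^3 + 6*x^2 + 4*x + 1 = (x + 1)^4

Eigenvalues and multiplicities (the geometric multiplicity of λ is n − rank(A − λI), which equals the number of Jordan blocks for λ):
  λ = -1: algebraic multiplicity = 4, geometric multiplicity = 2

Determining the block sizes for each eigenvalue:
  λ = -1: with am = 4 and gm = 2, the partition is not yet determined (e.g. several partitions of 4 into 2 parts exist). Let N = A − (-1)·I. Computing rank(N^1) = 2, rank(N^2) = 0; the number of blocks of size ≥ j is rank(N^{j−1}) − rank(N^j), giving [2, 2]. So we have 2 block(s) of size 2 → block sizes [2, 2]

Assembling the blocks gives a Jordan form
J =
  [-1,  1,  0,  0]
  [ 0, -1,  0,  0]
  [ 0,  0, -1,  1]
  [ 0,  0,  0, -1]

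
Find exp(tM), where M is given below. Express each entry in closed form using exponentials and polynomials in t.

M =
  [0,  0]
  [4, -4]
e^{tM} =
  [1, 0]
  [1 - exp(-4*t), exp(-4*t)]

Strategy: write M = P · J · P⁻¹ where J is a Jordan canonical form, so e^{tM} = P · e^{tJ} · P⁻¹, and e^{tJ} can be computed block-by-block.

M has Jordan form
J =
  [-4, 0]
  [ 0, 0]
(up to reordering of blocks).

Per-block formulas:
  For a 1×1 block at λ = 0: exp(t · [0]) = [e^(0t)].
  For a 1×1 block at λ = -4: exp(t · [-4]) = [e^(-4t)].

After assembling e^{tJ} and conjugating by P, we get:

e^{tM} =
  [1, 0]
  [1 - exp(-4*t), exp(-4*t)]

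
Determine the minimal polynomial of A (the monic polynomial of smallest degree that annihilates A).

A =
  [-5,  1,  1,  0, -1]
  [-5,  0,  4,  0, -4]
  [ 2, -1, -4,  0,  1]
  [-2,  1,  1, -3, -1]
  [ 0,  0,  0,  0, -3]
x^3 + 9*x^2 + 27*x + 27

The characteristic polynomial is χ_A(x) = (x + 3)^5, so the eigenvalues are known. The minimal polynomial is
  m_A(x) = Π_λ (x − λ)^{k_λ}
where k_λ is the size of the *largest* Jordan block for λ (equivalently, the smallest k with (A − λI)^k v = 0 for every generalised eigenvector v of λ).

  λ = -3: largest Jordan block has size 3, contributing (x + 3)^3

So m_A(x) = (x + 3)^3 = x^3 + 9*x^2 + 27*x + 27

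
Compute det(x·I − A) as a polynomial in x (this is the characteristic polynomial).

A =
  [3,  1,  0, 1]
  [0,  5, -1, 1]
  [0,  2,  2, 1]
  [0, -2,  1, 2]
x^4 - 12*x^3 + 54*x^2 - 108*x + 81

Expanding det(x·I − A) (e.g. by cofactor expansion or by noting that A is similar to its Jordan form J, which has the same characteristic polynomial as A) gives
  χ_A(x) = x^4 - 12*x^3 + 54*x^2 - 108*x + 81
which factors as (x - 3)^4. The eigenvalues (with algebraic multiplicities) are λ = 3 with multiplicity 4.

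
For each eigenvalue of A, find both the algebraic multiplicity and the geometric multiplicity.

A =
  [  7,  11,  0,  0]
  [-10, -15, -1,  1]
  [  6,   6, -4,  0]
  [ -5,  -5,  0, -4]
λ = -4: alg = 4, geom = 2

Step 1 — factor the characteristic polynomial to read off the algebraic multiplicities:
  χ_A(x) = (x + 4)^4

Step 2 — compute geometric multiplicities via the rank-nullity identity g(λ) = n − rank(A − λI):
  rank(A − (-4)·I) = 2, so dim ker(A − (-4)·I) = n − 2 = 2

Summary:
  λ = -4: algebraic multiplicity = 4, geometric multiplicity = 2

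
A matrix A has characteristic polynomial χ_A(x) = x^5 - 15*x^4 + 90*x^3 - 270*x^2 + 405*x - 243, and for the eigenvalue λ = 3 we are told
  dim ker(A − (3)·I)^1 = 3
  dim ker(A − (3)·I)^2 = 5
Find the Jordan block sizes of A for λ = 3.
Block sizes for λ = 3: [2, 2, 1]

From the dimensions of kernels of powers, the number of Jordan blocks of size at least j is d_j − d_{j−1} where d_j = dim ker(N^j) (with d_0 = 0). Computing the differences gives [3, 2].
The number of blocks of size exactly k is (#blocks of size ≥ k) − (#blocks of size ≥ k + 1), so the partition is: 1 block(s) of size 1, 2 block(s) of size 2.
In nonincreasing order the block sizes are [2, 2, 1].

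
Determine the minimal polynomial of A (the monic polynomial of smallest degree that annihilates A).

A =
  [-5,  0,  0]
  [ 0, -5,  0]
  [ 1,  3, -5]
x^2 + 10*x + 25

The characteristic polynomial is χ_A(x) = (x + 5)^3, so the eigenvalues are known. The minimal polynomial is
  m_A(x) = Π_λ (x − λ)^{k_λ}
where k_λ is the size of the *largest* Jordan block for λ (equivalently, the smallest k with (A − λI)^k v = 0 for every generalised eigenvector v of λ).

  λ = -5: largest Jordan block has size 2, contributing (x + 5)^2

So m_A(x) = (x + 5)^2 = x^2 + 10*x + 25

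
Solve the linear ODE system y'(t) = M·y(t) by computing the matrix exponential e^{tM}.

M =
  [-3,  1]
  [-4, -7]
e^{tM} =
  [2*t*exp(-5*t) + exp(-5*t), t*exp(-5*t)]
  [-4*t*exp(-5*t), -2*t*exp(-5*t) + exp(-5*t)]

Strategy: write M = P · J · P⁻¹ where J is a Jordan canonical form, so e^{tM} = P · e^{tJ} · P⁻¹, and e^{tJ} can be computed block-by-block.

M has Jordan form
J =
  [-5,  1]
  [ 0, -5]
(up to reordering of blocks).

Per-block formulas:
  For a 2×2 Jordan block J_2(-5): exp(t · J_2(-5)) = e^(-5t)·(I + t·N), where N is the 2×2 nilpotent shift.

After assembling e^{tJ} and conjugating by P, we get:

e^{tM} =
  [2*t*exp(-5*t) + exp(-5*t), t*exp(-5*t)]
  [-4*t*exp(-5*t), -2*t*exp(-5*t) + exp(-5*t)]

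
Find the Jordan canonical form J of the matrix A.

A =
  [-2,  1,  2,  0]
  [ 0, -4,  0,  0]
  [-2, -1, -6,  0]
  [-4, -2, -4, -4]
J_2(-4) ⊕ J_1(-4) ⊕ J_1(-4)

The characteristic polynomial is
  det(x·I − A) = x^4 + 16*x^3 + 96*x^2 + 256*x + 256 = (x + 4)^4

Eigenvalues and multiplicities (the geometric multiplicity of λ is n − rank(A − λI), which equals the number of Jordan blocks for λ):
  λ = -4: algebraic multiplicity = 4, geometric multiplicity = 3

Determining the block sizes for each eigenvalue:
  λ = -4: 3 blocks summing to 4 forces exactly one block of size 2 and the rest size 1 → block sizes [2, 1, 1]

Assembling the blocks gives a Jordan form
J =
  [-4,  1,  0,  0]
  [ 0, -4,  0,  0]
  [ 0,  0, -4,  0]
  [ 0,  0,  0, -4]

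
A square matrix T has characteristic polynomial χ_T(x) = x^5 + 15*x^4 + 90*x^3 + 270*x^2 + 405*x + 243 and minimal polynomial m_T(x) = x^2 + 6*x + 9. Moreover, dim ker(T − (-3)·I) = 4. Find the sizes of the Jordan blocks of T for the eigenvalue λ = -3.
Block sizes for λ = -3: [2, 1, 1, 1]

Step 1 — from the characteristic polynomial, algebraic multiplicity of λ = -3 is 5. From dim ker(T − (-3)·I) = 4, there are exactly 4 Jordan blocks for λ = -3.
Step 2 — from the minimal polynomial, the factor (x + 3)^2 tells us the largest block for λ = -3 has size 2.
Step 3 — with total size 5, 4 blocks, and largest block 2, the block sizes (in nonincreasing order) are [2, 1, 1, 1].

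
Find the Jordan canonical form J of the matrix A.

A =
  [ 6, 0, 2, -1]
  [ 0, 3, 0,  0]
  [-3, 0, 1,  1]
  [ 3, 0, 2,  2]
J_2(3) ⊕ J_1(3) ⊕ J_1(3)

The characteristic polynomial is
  det(x·I − A) = x^4 - 12*x^3 + 54*x^2 - 108*x + 81 = (x - 3)^4

Eigenvalues and multiplicities (the geometric multiplicity of λ is n − rank(A − λI), which equals the number of Jordan blocks for λ):
  λ = 3: algebraic multiplicity = 4, geometric multiplicity = 3

Determining the block sizes for each eigenvalue:
  λ = 3: 3 blocks summing to 4 forces exactly one block of size 2 and the rest size 1 → block sizes [2, 1, 1]

Assembling the blocks gives a Jordan form
J =
  [3, 1, 0, 0]
  [0, 3, 0, 0]
  [0, 0, 3, 0]
  [0, 0, 0, 3]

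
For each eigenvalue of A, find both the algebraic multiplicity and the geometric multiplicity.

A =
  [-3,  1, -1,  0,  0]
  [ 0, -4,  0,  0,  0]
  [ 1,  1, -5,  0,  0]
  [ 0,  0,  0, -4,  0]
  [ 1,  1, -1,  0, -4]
λ = -4: alg = 5, geom = 4

Step 1 — factor the characteristic polynomial to read off the algebraic multiplicities:
  χ_A(x) = (x + 4)^5

Step 2 — compute geometric multiplicities via the rank-nullity identity g(λ) = n − rank(A − λI):
  rank(A − (-4)·I) = 1, so dim ker(A − (-4)·I) = n − 1 = 4

Summary:
  λ = -4: algebraic multiplicity = 5, geometric multiplicity = 4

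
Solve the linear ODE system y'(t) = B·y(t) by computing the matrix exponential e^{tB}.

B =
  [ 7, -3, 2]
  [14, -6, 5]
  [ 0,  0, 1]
e^{tB} =
  [7*exp(t) - 6, 3 - 3*exp(t), -t*exp(t) + 3*exp(t) - 3]
  [14*exp(t) - 14, 7 - 6*exp(t), -2*t*exp(t) + 7*exp(t) - 7]
  [0, 0, exp(t)]

Strategy: write B = P · J · P⁻¹ where J is a Jordan canonical form, so e^{tB} = P · e^{tJ} · P⁻¹, and e^{tJ} can be computed block-by-block.

B has Jordan form
J =
  [0, 0, 0]
  [0, 1, 1]
  [0, 0, 1]
(up to reordering of blocks).

Per-block formulas:
  For a 2×2 Jordan block J_2(1): exp(t · J_2(1)) = e^(1t)·(I + t·N), where N is the 2×2 nilpotent shift.
  For a 1×1 block at λ = 0: exp(t · [0]) = [e^(0t)].

After assembling e^{tJ} and conjugating by P, we get:

e^{tB} =
  [7*exp(t) - 6, 3 - 3*exp(t), -t*exp(t) + 3*exp(t) - 3]
  [14*exp(t) - 14, 7 - 6*exp(t), -2*t*exp(t) + 7*exp(t) - 7]
  [0, 0, exp(t)]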